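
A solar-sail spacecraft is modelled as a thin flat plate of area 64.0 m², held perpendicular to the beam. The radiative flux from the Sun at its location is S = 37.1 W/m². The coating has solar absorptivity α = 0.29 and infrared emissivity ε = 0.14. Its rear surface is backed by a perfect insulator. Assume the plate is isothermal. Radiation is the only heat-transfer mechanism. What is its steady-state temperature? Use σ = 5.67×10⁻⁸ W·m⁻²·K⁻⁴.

At equilibrium, absorbed power = emitted power.
Absorbing cross-section = A = 64.00 m²; emitting surface = A = 64.00 m² (ratio 1).
αS·A_cross = εσ·A_surf·T⁴  ⇒  T⁴ = αS/(ε·1σ).
T⁴ = 0.290·37.1/(0.14·1·5.67×10⁻⁸) = 1.355×10⁹ K⁴.
T = (1.355×10⁹)^(1/4).

T ≈ 192 K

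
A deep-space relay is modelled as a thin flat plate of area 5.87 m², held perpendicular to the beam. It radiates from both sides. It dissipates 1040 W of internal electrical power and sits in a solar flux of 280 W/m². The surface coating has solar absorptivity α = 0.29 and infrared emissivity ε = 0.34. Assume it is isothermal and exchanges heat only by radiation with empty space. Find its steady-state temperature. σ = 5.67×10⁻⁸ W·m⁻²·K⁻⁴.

T ≈ 286 K

At steady state, absorbed solar power + internal power = radiated power.
Absorbed: α·S·A_cross = 0.29·280·5.870 = 476.6 W (cross-section A).
Total input = 476.6 + 1040 = 1517 W.
Radiated: εσ·A_surf·T⁴ with A_surf = 2A = 11.74 m².
T⁴ = 1517/(0.34·5.67×10⁻⁸·11.74) = 6.701×10⁹ K⁴.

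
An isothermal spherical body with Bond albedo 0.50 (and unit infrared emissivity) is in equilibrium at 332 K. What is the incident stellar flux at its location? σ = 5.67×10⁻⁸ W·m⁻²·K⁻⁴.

S ≈ 5510 W/m²

(1−a)S·πr² = σ·4πr²·T⁴ ⇒ S = 4σT⁴/(1−a).
S = 4·5.67×10⁻⁸·1.215×10¹⁰/0.500.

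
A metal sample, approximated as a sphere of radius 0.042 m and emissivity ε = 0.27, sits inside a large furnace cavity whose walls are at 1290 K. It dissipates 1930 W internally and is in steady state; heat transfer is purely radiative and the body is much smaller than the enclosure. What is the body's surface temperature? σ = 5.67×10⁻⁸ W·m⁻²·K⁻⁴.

For a small grey body in a large enclosure, net radiated power = εσA(T⁴ − T_w⁴).
Steady state: P = εσA(T⁴ − T_w⁴) with A = 4πr² = 0.02217 m².
T⁴ = P/(εσA) + T_w⁴ = 1930/(0.27·5.67×10⁻⁸·0.02217) + (1290)⁴
    = 5.687×10¹² + 2.769×10¹² = 8.456×10¹² K⁴.

T ≈ 1710 K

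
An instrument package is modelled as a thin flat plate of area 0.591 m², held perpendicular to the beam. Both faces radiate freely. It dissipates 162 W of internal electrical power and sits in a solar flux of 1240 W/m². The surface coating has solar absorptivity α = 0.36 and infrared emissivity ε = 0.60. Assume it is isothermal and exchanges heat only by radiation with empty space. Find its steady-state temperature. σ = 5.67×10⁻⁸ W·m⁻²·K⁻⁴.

T ≈ 321 K

At steady state, absorbed solar power + internal power = radiated power.
Absorbed: α·S·A_cross = 0.36·1240·0.5910 = 263.8 W (cross-section A).
Total input = 263.8 + 162 = 425.8 W.
Radiated: εσ·A_surf·T⁴ with A_surf = 2A = 1.182 m².
T⁴ = 425.8/(0.60·5.67×10⁻⁸·1.182) = 1.059×10¹⁰ K⁴.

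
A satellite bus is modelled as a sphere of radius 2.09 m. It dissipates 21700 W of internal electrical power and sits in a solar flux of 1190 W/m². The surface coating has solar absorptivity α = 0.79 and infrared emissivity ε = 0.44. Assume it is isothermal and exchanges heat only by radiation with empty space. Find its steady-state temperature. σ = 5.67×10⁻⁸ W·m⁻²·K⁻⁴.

T ≈ 399 K

At steady state, absorbed solar power + internal power = radiated power.
Absorbed: α·S·A_cross = 0.79·1190·13.72 = 12900 W (cross-section πr²).
Total input = 12900 + 21700 = 34600 W.
Radiated: εσ·A_surf·T⁴ with A_surf = 4πr² = 54.89 m².
T⁴ = 34600/(0.44·5.67×10⁻⁸·54.89) = 2.527×10¹⁰ K⁴.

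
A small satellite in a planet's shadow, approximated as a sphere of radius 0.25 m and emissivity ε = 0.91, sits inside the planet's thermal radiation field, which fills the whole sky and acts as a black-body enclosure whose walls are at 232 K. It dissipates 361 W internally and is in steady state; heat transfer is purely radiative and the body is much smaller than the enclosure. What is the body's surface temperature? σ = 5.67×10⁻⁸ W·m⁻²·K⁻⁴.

T ≈ 330 K

For a small grey body in a large enclosure, net radiated power = εσA(T⁴ − T_w⁴).
Steady state: P = εσA(T⁴ − T_w⁴) with A = 4πr² = 0.7854 m².
T⁴ = P/(εσA) + T_w⁴ = 361/(0.91·5.67×10⁻⁸·0.7854) + (232)⁴
    = 8.908×10⁹ + 2.897×10⁹ = 1.181×10¹⁰ K⁴.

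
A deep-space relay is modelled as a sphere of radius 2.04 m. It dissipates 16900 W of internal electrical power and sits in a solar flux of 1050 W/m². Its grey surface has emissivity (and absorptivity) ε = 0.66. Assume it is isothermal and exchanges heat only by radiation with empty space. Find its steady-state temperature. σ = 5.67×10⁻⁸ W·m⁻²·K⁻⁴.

At steady state, absorbed solar power + internal power = radiated power.
Absorbed: α·S·A_cross = 0.66·1050·13.07 = 9060 W (cross-section πr²).
Total input = 9060 + 16900 = 25960 W.
Radiated: εσ·A_surf·T⁴ with A_surf = 4πr² = 52.30 m².
T⁴ = 25960/(0.66·5.67×10⁻⁸·52.30) = 1.327×10¹⁰ K⁴.

T ≈ 339 K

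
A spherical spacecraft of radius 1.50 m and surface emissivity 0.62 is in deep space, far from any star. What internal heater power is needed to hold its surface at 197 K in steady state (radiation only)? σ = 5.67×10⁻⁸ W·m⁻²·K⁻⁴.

P = εσ·4πr²·T⁴.
4πr² = 28.27 m²; T⁴ = 1.506×10⁹ K⁴.
P = 0.62·5.67×10⁻⁸·28.27·1.506×10⁹.

P ≈ 1500 W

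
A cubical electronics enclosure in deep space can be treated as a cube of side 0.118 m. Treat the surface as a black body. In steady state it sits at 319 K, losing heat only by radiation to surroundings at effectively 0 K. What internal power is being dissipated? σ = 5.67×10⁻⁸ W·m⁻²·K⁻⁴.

P ≈ 49.1 W

Steady state: P = εσA T⁴.
A = 6L² = 0.08354 m²; T⁴ = (319)⁴ = 1.036×10¹⁰ K⁴.
P = 1.0 × 5.67×10⁻⁸ × 0.08354 × 1.036×10¹⁰.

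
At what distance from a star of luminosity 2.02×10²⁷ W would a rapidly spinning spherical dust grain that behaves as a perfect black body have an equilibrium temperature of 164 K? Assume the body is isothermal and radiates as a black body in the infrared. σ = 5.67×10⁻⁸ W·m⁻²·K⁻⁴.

For an isothermal black-emitting sphere, (1−a)S·πr² = σ·4πr²·T⁴ ⇒ S = 4σT⁴/(1−a).
S = 4·5.67×10⁻⁸·(164)⁴/1.00 = 164.1 W/m².
Flux falls as S = L/(4πd²), so d = √(L/(4πS)) = √(2.02×10²⁷/(4π·164.1)).

d ≈ 9.90×10¹¹ m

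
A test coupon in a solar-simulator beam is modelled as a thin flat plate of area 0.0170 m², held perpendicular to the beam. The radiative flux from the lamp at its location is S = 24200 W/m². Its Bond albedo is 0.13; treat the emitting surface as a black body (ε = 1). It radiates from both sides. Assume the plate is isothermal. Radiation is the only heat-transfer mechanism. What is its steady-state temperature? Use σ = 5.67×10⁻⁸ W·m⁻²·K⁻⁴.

At equilibrium, absorbed power = emitted power.
Absorbing cross-section = A = 0.01700 m²; emitting surface = 2A = 0.03400 m² (ratio 2).
(1−a)S·A_cross = εσ·A_surf·T⁴  ⇒  T⁴ = (1−a)S/(2σ).
T⁴ = 0.870·24200/(2·5.67×10⁻⁸) = 1.857×10¹¹ K⁴.
T = (1.857×10¹¹)^(1/4).

T ≈ 656 K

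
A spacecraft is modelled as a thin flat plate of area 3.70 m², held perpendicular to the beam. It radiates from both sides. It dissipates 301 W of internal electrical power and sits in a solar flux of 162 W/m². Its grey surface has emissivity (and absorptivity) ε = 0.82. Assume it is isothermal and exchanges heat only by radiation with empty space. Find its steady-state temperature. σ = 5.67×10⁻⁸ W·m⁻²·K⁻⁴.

T ≈ 219 K

At steady state, absorbed solar power + internal power = radiated power.
Absorbed: α·S·A_cross = 0.82·162·3.700 = 491.5 W (cross-section A).
Total input = 491.5 + 301 = 792.5 W.
Radiated: εσ·A_surf·T⁴ with A_surf = 2A = 7.400 m².
T⁴ = 792.5/(0.82·5.67×10⁻⁸·7.400) = 2.303×10⁹ K⁴.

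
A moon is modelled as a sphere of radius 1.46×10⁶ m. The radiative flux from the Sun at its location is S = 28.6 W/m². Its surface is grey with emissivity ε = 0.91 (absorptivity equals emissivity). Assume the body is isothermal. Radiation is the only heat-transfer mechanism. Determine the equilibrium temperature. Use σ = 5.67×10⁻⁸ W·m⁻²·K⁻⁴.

At equilibrium, absorbed power = emitted power.
Absorbing cross-section = πr² = 6.697×10¹² m²; emitting surface = 4πr² = 2.679×10¹³ m² (ratio 4).
εS·A_cross = εσ·A_surf·T⁴  ⇒  T⁴ = S/(4σ)   (ε cancels).
T⁴ = 28.6/(4·5.67×10⁻⁸) = 1.261×10⁸ K⁴.
T = (1.261×10⁸)^(1/4).

T ≈ 106 K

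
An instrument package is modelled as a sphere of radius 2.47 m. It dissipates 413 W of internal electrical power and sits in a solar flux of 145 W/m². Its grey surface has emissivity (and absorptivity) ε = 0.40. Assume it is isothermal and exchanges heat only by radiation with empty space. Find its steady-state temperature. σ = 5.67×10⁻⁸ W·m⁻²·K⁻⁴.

T ≈ 172 K

At steady state, absorbed solar power + internal power = radiated power.
Absorbed: α·S·A_cross = 0.40·145·19.17 = 1112 W (cross-section πr²).
Total input = 1112 + 413 = 1525 W.
Radiated: εσ·A_surf·T⁴ with A_surf = 4πr² = 76.67 m².
T⁴ = 1525/(0.40·5.67×10⁻⁸·76.67) = 8.769×10⁸ K⁴.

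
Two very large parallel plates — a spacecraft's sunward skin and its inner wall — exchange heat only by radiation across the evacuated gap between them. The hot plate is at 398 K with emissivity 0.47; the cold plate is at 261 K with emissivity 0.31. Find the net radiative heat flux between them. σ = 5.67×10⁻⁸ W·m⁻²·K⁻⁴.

q ≈ 266 W/m²

For two infinite grey parallel plates, q = σ(T₁⁴ − T₂⁴)/(1/ε₁ + 1/ε₂ − 1).
T₁⁴ − T₂⁴ = 2.509×10¹⁰ − 4.640×10⁹ = 2.045×10¹⁰ K⁴.
1/ε₁ + 1/ε₂ − 1 = 2.128 + 3.226 − 1 = 4.353.
q = 5.67×10⁻⁸ × 2.045×10¹⁰ / 4.353.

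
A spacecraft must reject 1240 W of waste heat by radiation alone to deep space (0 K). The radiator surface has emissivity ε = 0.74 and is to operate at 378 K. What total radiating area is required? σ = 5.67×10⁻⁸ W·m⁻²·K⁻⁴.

P = εσA T⁴ ⇒ A = P/(εσT⁴).
T⁴ = 2.042×10¹⁰ K⁴.
A = 1240/(0.74 × 5.67×10⁻⁸ × 2.042×10¹⁰).

A ≈ 1.45 m²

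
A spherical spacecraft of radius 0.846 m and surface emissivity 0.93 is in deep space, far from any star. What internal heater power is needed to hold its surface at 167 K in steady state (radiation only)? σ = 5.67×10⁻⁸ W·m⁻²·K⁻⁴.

P = εσ·4πr²·T⁴.
4πr² = 8.994 m²; T⁴ = 7.778×10⁸ K⁴.
P = 0.93·5.67×10⁻⁸·8.994·7.778×10⁸.

P ≈ 369 W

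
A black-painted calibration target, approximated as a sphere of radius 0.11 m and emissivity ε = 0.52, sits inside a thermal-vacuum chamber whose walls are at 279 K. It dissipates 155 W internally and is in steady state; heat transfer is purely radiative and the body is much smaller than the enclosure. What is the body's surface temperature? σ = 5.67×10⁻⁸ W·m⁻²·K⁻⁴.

T ≈ 449 K

For a small grey body in a large enclosure, net radiated power = εσA(T⁴ − T_w⁴).
Steady state: P = εσA(T⁴ − T_w⁴) with A = 4πr² = 0.1521 m².
T⁴ = P/(εσA) + T_w⁴ = 155/(0.52·5.67×10⁻⁸·0.1521) + (279)⁴
    = 3.457×10¹⁰ + 6.059×10⁹ = 4.063×10¹⁰ K⁴.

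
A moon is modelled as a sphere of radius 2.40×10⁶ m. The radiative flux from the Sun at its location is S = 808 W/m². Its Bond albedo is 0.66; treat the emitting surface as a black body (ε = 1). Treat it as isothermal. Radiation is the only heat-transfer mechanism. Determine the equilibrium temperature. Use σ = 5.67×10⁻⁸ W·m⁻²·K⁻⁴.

T ≈ 187 K

At equilibrium, absorbed power = emitted power.
Absorbing cross-section = πr² = 1.810×10¹³ m²; emitting surface = 4πr² = 7.238×10¹³ m² (ratio 4).
(1−a)S·A_cross = εσ·A_surf·T⁴  ⇒  T⁴ = (1−a)S/(4σ).
T⁴ = 0.340·808/(4·5.67×10⁻⁸) = 1.211×10⁹ K⁴.
T = (1.211×10⁹)^(1/4).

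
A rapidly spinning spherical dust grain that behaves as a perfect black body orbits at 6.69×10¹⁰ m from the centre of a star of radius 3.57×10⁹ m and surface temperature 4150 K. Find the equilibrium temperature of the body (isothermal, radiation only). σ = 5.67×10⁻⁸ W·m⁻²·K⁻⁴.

The star's surface emits σT_*⁴; at distance d the flux is S = σT_*⁴(R_*/d)².
S = 5.67×10⁻⁸·(4150)⁴·(3.57×10⁹/6.69×10¹⁰)² = 47890 W/m².
For an isothermal sphere T⁴ = (1−a)S/(4σ) = 2.112×10¹¹ K⁴.

T ≈ 678 K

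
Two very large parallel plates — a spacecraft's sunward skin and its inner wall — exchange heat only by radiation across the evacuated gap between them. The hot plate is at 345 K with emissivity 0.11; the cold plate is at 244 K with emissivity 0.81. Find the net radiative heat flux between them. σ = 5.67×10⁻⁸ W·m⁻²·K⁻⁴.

For two infinite grey parallel plates, q = σ(T₁⁴ − T₂⁴)/(1/ε₁ + 1/ε₂ − 1).
T₁⁴ − T₂⁴ = 1.417×10¹⁰ − 3.545×10⁹ = 1.062×10¹⁰ K⁴.
1/ε₁ + 1/ε₂ − 1 = 9.091 + 1.235 − 1 = 9.325.
q = 5.67×10⁻⁸ × 1.062×10¹⁰ / 9.325.

q ≈ 64.6 W/m²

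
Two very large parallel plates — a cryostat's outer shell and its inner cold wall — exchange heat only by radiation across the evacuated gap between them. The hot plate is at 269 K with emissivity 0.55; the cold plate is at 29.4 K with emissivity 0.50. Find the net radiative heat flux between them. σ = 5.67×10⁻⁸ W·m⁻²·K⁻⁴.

For two infinite grey parallel plates, q = σ(T₁⁴ − T₂⁴)/(1/ε₁ + 1/ε₂ − 1).
T₁⁴ − T₂⁴ = 5.236×10⁹ − 7.471×10⁵ = 5.235×10⁹ K⁴.
1/ε₁ + 1/ε₂ − 1 = 1.818 + 2.000 − 1 = 2.818.
q = 5.67×10⁻⁸ × 5.235×10⁹ / 2.818.

q ≈ 105 W/m²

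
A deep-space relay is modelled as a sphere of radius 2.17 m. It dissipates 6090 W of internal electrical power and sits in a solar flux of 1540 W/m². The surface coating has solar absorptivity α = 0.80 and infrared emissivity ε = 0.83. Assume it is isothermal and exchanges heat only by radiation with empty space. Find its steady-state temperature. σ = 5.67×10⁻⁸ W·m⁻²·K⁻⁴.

T ≈ 306 K

At steady state, absorbed solar power + internal power = radiated power.
Absorbed: α·S·A_cross = 0.80·1540·14.79 = 18230 W (cross-section πr²).
Total input = 18230 + 6090 = 24320 W.
Radiated: εσ·A_surf·T⁴ with A_surf = 4πr² = 59.17 m².
T⁴ = 24320/(0.83·5.67×10⁻⁸·59.17) = 8.732×10⁹ K⁴.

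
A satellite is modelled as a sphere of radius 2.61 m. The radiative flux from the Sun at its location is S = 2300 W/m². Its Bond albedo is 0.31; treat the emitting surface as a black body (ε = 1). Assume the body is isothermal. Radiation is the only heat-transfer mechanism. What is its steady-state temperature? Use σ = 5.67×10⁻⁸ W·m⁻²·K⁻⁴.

T ≈ 289 K

At equilibrium, absorbed power = emitted power.
Absorbing cross-section = πr² = 21.40 m²; emitting surface = 4πr² = 85.60 m² (ratio 4).
(1−a)S·A_cross = εσ·A_surf·T⁴  ⇒  T⁴ = (1−a)S/(4σ).
T⁴ = 0.690·2300/(4·5.67×10⁻⁸) = 6.997×10⁹ K⁴.
T = (6.997×10⁹)^(1/4).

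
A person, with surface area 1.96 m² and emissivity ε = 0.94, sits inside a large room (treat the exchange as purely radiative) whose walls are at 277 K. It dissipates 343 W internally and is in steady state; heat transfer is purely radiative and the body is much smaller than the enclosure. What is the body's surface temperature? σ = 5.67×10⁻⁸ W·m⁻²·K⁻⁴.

T ≈ 309 K

For a small grey body in a large enclosure, net radiated power = εσA(T⁴ − T_w⁴).
Steady state: P = εσA(T⁴ − T_w⁴) with A = 1.96 m².
T⁴ = P/(εσA) + T_w⁴ = 343/(0.94·5.67×10⁻⁸·1.960) + (277)⁴
    = 3.283×10⁹ + 5.887×10⁹ = 9.171×10⁹ K⁴.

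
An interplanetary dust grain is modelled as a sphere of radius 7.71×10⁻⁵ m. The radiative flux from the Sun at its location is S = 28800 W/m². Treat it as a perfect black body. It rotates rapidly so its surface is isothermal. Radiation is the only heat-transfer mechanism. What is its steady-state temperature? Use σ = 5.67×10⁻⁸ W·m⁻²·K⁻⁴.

T ≈ 597 K

At equilibrium, absorbed power = emitted power.
Absorbing cross-section = πr² = 1.867×10⁻⁸ m²; emitting surface = 4πr² = 7.470×10⁻⁸ m² (ratio 4).
S·A_cross = εσ·A_surf·T⁴  ⇒  T⁴ = S/(4σ).
T⁴ = 1.00·28800/(4·5.67×10⁻⁸) = 1.270×10¹¹ K⁴.
T = (1.270×10¹¹)^(1/4).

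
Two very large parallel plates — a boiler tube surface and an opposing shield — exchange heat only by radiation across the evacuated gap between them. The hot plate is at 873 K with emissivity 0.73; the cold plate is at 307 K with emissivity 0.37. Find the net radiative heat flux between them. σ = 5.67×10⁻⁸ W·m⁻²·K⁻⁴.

For two infinite grey parallel plates, q = σ(T₁⁴ − T₂⁴)/(1/ε₁ + 1/ε₂ − 1).
T₁⁴ − T₂⁴ = 5.808×10¹¹ − 8.883×10⁹ = 5.720×10¹¹ K⁴.
1/ε₁ + 1/ε₂ − 1 = 1.370 + 2.703 − 1 = 3.073.
q = 5.67×10⁻⁸ × 5.720×10¹¹ / 3.073.

q ≈ 10600 W/m²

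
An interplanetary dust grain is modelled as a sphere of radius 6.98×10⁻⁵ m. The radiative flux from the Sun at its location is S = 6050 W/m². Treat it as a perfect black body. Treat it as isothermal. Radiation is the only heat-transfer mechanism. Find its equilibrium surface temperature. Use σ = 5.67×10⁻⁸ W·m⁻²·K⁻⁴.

At equilibrium, absorbed power = emitted power.
Absorbing cross-section = πr² = 1.531×10⁻⁸ m²; emitting surface = 4πr² = 6.122×10⁻⁸ m² (ratio 4).
S·A_cross = εσ·A_surf·T⁴  ⇒  T⁴ = S/(4σ).
T⁴ = 1.00·6050/(4·5.67×10⁻⁸) = 2.668×10¹⁰ K⁴.
T = (2.668×10¹⁰)^(1/4).

T ≈ 404 K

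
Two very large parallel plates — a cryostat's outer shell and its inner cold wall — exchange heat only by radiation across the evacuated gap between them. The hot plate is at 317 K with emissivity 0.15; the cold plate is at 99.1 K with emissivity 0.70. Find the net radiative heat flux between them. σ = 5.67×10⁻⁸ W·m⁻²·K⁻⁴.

q ≈ 79.9 W/m²

For two infinite grey parallel plates, q = σ(T₁⁴ − T₂⁴)/(1/ε₁ + 1/ε₂ − 1).
T₁⁴ − T₂⁴ = 1.010×10¹⁰ − 9.645×10⁷ = 1.000×10¹⁰ K⁴.
1/ε₁ + 1/ε₂ − 1 = 6.667 + 1.429 − 1 = 7.095.
q = 5.67×10⁻⁸ × 1.000×10¹⁰ / 7.095.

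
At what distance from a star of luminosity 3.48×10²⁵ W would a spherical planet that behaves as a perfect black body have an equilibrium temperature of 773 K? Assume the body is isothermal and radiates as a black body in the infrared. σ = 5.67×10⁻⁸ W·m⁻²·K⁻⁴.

For an isothermal black-emitting sphere, (1−a)S·πr² = σ·4πr²·T⁴ ⇒ S = 4σT⁴/(1−a).
S = 4·5.67×10⁻⁸·(773)⁴/1.00 = 80980 W/m².
Flux falls as S = L/(4πd²), so d = √(L/(4πS)) = √(3.48×10²⁵/(4π·80980)).

d ≈ 5.85×10⁹ m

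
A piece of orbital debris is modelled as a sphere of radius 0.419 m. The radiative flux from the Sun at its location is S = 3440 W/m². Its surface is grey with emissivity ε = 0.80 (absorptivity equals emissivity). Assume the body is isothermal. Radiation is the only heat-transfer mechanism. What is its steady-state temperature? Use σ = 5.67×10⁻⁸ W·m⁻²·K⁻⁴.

T ≈ 351 K

At equilibrium, absorbed power = emitted power.
Absorbing cross-section = πr² = 0.5515 m²; emitting surface = 4πr² = 2.206 m² (ratio 4).
εS·A_cross = εσ·A_surf·T⁴  ⇒  T⁴ = S/(4σ)   (ε cancels).
T⁴ = 3440/(4·5.67×10⁻⁸) = 1.517×10¹⁰ K⁴.
T = (1.517×10¹⁰)^(1/4).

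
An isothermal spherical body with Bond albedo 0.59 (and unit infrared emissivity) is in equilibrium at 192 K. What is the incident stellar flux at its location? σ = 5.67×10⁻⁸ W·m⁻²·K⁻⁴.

(1−a)S·πr² = σ·4πr²·T⁴ ⇒ S = 4σT⁴/(1−a).
S = 4·5.67×10⁻⁸·1.359×10⁹/0.410.

S ≈ 752 W/m²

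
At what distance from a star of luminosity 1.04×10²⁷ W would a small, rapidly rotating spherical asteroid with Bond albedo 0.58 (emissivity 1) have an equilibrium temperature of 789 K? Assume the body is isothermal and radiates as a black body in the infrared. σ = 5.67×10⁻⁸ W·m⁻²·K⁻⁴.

For an isothermal black-emitting sphere, (1−a)S·πr² = σ·4πr²·T⁴ ⇒ S = 4σT⁴/(1−a).
S = 4·5.67×10⁻⁸·(789)⁴/0.420 = 2.093×10⁵ W/m².
Flux falls as S = L/(4πd²), so d = √(L/(4πS)) = √(1.04×10²⁷/(4π·2.093×10⁵)).

d ≈ 1.99×10¹⁰ m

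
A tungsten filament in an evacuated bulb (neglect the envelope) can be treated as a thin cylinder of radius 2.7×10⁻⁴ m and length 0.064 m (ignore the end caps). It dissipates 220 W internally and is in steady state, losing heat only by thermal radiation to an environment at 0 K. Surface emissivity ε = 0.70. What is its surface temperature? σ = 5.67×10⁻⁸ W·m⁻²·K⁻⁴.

T ≈ 2670 K

Steady state: internal power = radiated power, P = εσA T⁴.
Radiating area A = 2πrL = 1.086×10⁻⁴ m².
T⁴ = P/(εσA) = 220/(0.70·5.67×10⁻⁸·1.086×10⁻⁴) = 5.105×10¹³ K⁴.
T = (5.105×10¹³)^(1/4).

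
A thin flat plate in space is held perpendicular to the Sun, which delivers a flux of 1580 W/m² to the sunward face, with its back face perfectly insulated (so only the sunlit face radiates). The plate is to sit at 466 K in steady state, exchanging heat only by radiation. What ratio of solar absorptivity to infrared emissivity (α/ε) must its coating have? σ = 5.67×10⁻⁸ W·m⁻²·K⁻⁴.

α/ε ≈ 1.69

Balance: αS·A = εσ·1A·T⁴ ⇒ α/ε = σT⁴/S.
α/ε = 5.67×10⁻⁸·(466)⁴/1580 = 5.67×10⁻⁸·4.716×10¹⁰/1580.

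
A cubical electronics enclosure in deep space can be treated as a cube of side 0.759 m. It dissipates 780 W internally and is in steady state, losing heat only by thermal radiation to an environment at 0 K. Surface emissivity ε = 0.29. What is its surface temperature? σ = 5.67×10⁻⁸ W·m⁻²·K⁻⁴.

Steady state: internal power = radiated power, P = εσA T⁴.
Radiating area A = 6L² = 3.456 m².
T⁴ = P/(εσA) = 780/(0.29·5.67×10⁻⁸·3.456) = 1.372×10¹⁰ K⁴.
T = (1.372×10¹⁰)^(1/4).

T ≈ 342 K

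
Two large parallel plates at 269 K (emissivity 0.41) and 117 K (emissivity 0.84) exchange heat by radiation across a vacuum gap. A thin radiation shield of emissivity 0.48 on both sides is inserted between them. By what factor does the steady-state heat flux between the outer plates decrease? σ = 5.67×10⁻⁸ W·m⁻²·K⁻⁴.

Without shield: q₀ = σΔ(T⁴)/(1/ε₁+1/ε₂−1) with denominator 2.630.
With shield the two gaps are in series; the resistances add: (1/ε₁+1/ε_s−1)+(1/ε_s+1/ε₂−1) = 3.522+2.274 = 5.796.
Heat-flux ratio q₀/q = 5.796/2.630.

factor ≈ 2.20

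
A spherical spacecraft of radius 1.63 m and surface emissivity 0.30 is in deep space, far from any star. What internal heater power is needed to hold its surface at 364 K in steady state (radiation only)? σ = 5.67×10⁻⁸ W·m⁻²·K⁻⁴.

P ≈ 9970 W

P = εσ·4πr²·T⁴.
4πr² = 33.39 m²; T⁴ = 1.756×10¹⁰ K⁴.
P = 0.30·5.67×10⁻⁸·33.39·1.756×10¹⁰.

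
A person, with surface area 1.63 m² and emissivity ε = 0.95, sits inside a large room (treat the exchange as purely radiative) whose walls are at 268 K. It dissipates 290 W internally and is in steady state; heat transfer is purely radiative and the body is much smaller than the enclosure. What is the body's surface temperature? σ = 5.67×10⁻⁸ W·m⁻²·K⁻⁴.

T ≈ 303 K

For a small grey body in a large enclosure, net radiated power = εσA(T⁴ − T_w⁴).
Steady state: P = εσA(T⁴ − T_w⁴) with A = 1.63 m².
T⁴ = P/(εσA) + T_w⁴ = 290/(0.95·5.67×10⁻⁸·1.630) + (268)⁴
    = 3.303×10⁹ + 5.159×10⁹ = 8.462×10⁹ K⁴.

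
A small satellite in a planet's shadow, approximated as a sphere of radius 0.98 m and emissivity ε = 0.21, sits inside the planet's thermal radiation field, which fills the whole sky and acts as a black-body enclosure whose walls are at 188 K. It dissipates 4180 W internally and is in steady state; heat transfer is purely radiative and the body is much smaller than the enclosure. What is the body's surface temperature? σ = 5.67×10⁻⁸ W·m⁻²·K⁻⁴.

T ≈ 417 K

For a small grey body in a large enclosure, net radiated power = εσA(T⁴ − T_w⁴).
Steady state: P = εσA(T⁴ − T_w⁴) with A = 4πr² = 12.07 m².
T⁴ = P/(εσA) + T_w⁴ = 4180/(0.21·5.67×10⁻⁸·12.07) + (188)⁴
    = 2.909×10¹⁰ + 1.249×10⁹ = 3.034×10¹⁰ K⁴.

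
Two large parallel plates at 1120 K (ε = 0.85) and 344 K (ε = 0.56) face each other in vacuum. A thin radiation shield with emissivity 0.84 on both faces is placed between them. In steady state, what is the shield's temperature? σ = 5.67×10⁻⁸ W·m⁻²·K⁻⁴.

T_s ≈ 984 K

In steady state the net flux on the hot side equals that on the cold side.
σ(T₁⁴−T_s⁴)/D₁ = σ(T_s⁴−T₂⁴)/D₂, with D₁ = 1/ε₁+1/ε_s−1 = 1.367, D₂ = 1/ε_s+1/ε₂−1 = 1.976.
Solve for T_s⁴: T_s⁴ = (D₂·T₁⁴ + D₁·T₂⁴)/(D₁+D₂) = 9.359×10¹¹ K⁴.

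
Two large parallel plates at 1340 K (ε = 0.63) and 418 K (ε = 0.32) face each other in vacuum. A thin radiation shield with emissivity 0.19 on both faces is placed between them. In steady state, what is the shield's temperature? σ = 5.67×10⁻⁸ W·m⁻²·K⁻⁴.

T_s ≈ 1160 K

In steady state the net flux on the hot side equals that on the cold side.
σ(T₁⁴−T_s⁴)/D₁ = σ(T_s⁴−T₂⁴)/D₂, with D₁ = 1/ε₁+1/ε_s−1 = 5.850, D₂ = 1/ε_s+1/ε₂−1 = 7.388.
Solve for T_s⁴: T_s⁴ = (D₂·T₁⁴ + D₁·T₂⁴)/(D₁+D₂) = 1.813×10¹² K⁴.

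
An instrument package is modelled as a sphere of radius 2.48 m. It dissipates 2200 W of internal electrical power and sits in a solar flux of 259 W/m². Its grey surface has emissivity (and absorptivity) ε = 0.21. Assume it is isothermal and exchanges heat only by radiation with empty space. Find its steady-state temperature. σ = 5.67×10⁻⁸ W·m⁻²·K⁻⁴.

T ≈ 244 K

At steady state, absorbed solar power + internal power = radiated power.
Absorbed: α·S·A_cross = 0.21·259·19.32 = 1051 W (cross-section πr²).
Total input = 1051 + 2200 = 3251 W.
Radiated: εσ·A_surf·T⁴ with A_surf = 4πr² = 77.29 m².
T⁴ = 3251/(0.21·5.67×10⁻⁸·77.29) = 3.533×10⁹ K⁴.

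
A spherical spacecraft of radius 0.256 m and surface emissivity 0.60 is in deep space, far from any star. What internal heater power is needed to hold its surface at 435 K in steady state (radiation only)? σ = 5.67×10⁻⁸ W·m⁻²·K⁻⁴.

P = εσ·4πr²·T⁴.
4πr² = 0.8235 m²; T⁴ = 3.581×10¹⁰ K⁴.
P = 0.60·5.67×10⁻⁸·0.8235·3.581×10¹⁰.

P ≈ 1000 W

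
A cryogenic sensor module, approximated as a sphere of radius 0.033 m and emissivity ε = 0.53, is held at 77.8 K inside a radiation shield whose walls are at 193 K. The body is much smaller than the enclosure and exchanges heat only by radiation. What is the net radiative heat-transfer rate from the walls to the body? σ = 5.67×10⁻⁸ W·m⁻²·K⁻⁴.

P_net ≈ 0.556 W

For a small grey body in a large enclosure: P_net = εσA(T_body⁴ − T_wall⁴).
A = 4πr² = 0.01368 m²; T_body⁴ − T_wall⁴ = 3.664×10⁷ − 1.387×10⁹ = -1.351×10⁹ K⁴.
|P_net| = 0.53·5.67×10⁻⁸·0.01368·1.351×10⁹.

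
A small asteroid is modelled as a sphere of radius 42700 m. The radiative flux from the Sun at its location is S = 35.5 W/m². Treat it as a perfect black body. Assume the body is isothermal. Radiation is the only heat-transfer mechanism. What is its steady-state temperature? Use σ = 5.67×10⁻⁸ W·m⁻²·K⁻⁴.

T ≈ 112 K

At equilibrium, absorbed power = emitted power.
Absorbing cross-section = πr² = 5.728×10⁹ m²; emitting surface = 4πr² = 2.291×10¹⁰ m² (ratio 4).
S·A_cross = εσ·A_surf·T⁴  ⇒  T⁴ = S/(4σ).
T⁴ = 1.00·35.5/(4·5.67×10⁻⁸) = 1.565×10⁸ K⁴.
T = (1.565×10⁸)^(1/4).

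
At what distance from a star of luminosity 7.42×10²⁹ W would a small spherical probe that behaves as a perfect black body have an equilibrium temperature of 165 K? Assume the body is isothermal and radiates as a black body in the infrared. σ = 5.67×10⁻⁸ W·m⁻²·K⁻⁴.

For an isothermal black-emitting sphere, (1−a)S·πr² = σ·4πr²·T⁴ ⇒ S = 4σT⁴/(1−a).
S = 4·5.67×10⁻⁸·(165)⁴/1.00 = 168.1 W/m².
Flux falls as S = L/(4πd²), so d = √(L/(4πS)) = √(7.42×10²⁹/(4π·168.1)).

d ≈ 1.87×10¹³ m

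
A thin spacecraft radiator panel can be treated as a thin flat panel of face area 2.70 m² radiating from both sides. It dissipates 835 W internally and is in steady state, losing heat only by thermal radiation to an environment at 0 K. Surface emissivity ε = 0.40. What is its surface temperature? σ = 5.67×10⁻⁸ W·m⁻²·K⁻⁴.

Steady state: internal power = radiated power, P = εσA T⁴.
Radiating area A = 2·2.70 = 5.400 m².
T⁴ = P/(εσA) = 835/(0.40·5.67×10⁻⁸·5.400) = 6.818×10⁹ K⁴.
T = (6.818×10⁹)^(1/4).

T ≈ 287 K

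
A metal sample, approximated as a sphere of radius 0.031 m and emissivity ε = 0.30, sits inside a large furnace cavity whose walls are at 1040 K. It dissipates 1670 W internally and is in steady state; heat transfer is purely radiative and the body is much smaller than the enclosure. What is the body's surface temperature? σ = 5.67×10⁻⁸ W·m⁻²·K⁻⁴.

T ≈ 1750 K

For a small grey body in a large enclosure, net radiated power = εσA(T⁴ − T_w⁴).
Steady state: P = εσA(T⁴ − T_w⁴) with A = 4πr² = 0.01208 m².
T⁴ = P/(εσA) + T_w⁴ = 1670/(0.30·5.67×10⁻⁸·0.01208) + (1040)⁴
    = 8.130×10¹² + 1.170×10¹² = 9.300×10¹² K⁴.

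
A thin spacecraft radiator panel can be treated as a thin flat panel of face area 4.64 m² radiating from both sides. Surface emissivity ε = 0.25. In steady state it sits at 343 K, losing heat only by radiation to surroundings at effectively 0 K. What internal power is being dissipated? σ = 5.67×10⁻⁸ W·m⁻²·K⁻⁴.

P ≈ 1820 W

Steady state: P = εσA T⁴.
A = 2·4.64 = 9.280 m²; T⁴ = (343)⁴ = 1.384×10¹⁰ K⁴.
P = 0.25 × 5.67×10⁻⁸ × 9.280 × 1.384×10¹⁰.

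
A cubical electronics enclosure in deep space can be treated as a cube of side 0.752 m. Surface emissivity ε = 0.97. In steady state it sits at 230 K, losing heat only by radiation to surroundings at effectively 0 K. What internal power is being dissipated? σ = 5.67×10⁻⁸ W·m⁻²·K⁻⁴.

P ≈ 522 W

Steady state: P = εσA T⁴.
A = 6L² = 3.393 m²; T⁴ = (230)⁴ = 2.798×10⁹ K⁴.
P = 0.97 × 5.67×10⁻⁸ × 3.393 × 2.798×10⁹.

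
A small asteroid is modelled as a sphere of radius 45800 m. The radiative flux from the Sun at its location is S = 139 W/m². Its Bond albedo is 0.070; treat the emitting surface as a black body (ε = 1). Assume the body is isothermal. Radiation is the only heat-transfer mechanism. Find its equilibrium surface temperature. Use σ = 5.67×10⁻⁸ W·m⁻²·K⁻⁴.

At equilibrium, absorbed power = emitted power.
Absorbing cross-section = πr² = 6.590×10⁹ m²; emitting surface = 4πr² = 2.636×10¹⁰ m² (ratio 4).
(1−a)S·A_cross = εσ·A_surf·T⁴  ⇒  T⁴ = (1−a)S/(4σ).
T⁴ = 0.930·139/(4·5.67×10⁻⁸) = 5.700×10⁸ K⁴.
T = (5.700×10⁸)^(1/4).

T ≈ 155 K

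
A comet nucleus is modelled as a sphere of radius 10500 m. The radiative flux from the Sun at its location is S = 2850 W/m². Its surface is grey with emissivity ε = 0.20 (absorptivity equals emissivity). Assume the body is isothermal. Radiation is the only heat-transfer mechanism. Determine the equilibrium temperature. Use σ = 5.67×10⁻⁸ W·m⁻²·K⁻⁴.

T ≈ 335 K

At equilibrium, absorbed power = emitted power.
Absorbing cross-section = πr² = 3.464×10⁸ m²; emitting surface = 4πr² = 1.385×10⁹ m² (ratio 4).
εS·A_cross = εσ·A_surf·T⁴  ⇒  T⁴ = S/(4σ)   (ε cancels).
T⁴ = 2850/(4·5.67×10⁻⁸) = 1.257×10¹⁰ K⁴.
T = (1.257×10¹⁰)^(1/4).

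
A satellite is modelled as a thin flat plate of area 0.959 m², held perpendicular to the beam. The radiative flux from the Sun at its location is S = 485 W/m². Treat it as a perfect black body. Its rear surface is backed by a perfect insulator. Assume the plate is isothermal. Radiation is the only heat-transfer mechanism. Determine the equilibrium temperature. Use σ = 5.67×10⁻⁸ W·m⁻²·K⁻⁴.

At equilibrium, absorbed power = emitted power.
Absorbing cross-section = A = 0.9590 m²; emitting surface = A = 0.9590 m² (ratio 1).
S·A_cross = εσ·A_surf·T⁴  ⇒  T⁴ = S/(1σ).
T⁴ = 1.00·485/(1·5.67×10⁻⁸) = 8.554×10⁹ K⁴.
T = (8.554×10⁹)^(1/4).

T ≈ 304 K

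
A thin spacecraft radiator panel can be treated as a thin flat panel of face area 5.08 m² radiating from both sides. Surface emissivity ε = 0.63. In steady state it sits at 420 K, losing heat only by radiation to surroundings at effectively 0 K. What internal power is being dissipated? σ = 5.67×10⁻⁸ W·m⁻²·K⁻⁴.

P ≈ 11300 W

Steady state: P = εσA T⁴.
A = 2·5.08 = 10.16 m²; T⁴ = (420)⁴ = 3.112×10¹⁰ K⁴.
P = 0.63 × 5.67×10⁻⁸ × 10.16 × 3.112×10¹⁰.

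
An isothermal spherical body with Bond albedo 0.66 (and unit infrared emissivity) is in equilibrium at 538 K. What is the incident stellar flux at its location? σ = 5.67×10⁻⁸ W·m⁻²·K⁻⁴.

S ≈ 55900 W/m²

(1−a)S·πr² = σ·4πr²·T⁴ ⇒ S = 4σT⁴/(1−a).
S = 4·5.67×10⁻⁸·8.378×10¹⁰/0.340.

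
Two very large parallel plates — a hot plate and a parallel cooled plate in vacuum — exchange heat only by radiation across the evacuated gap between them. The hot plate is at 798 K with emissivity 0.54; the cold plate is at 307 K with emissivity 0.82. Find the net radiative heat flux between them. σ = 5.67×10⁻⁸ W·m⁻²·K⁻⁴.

For two infinite grey parallel plates, q = σ(T₁⁴ − T₂⁴)/(1/ε₁ + 1/ε₂ − 1).
T₁⁴ − T₂⁴ = 4.055×10¹¹ − 8.883×10⁹ = 3.966×10¹¹ K⁴.
1/ε₁ + 1/ε₂ − 1 = 1.852 + 1.220 − 1 = 2.071.
q = 5.67×10⁻⁸ × 3.966×10¹¹ / 2.071.

q ≈ 10900 W/m²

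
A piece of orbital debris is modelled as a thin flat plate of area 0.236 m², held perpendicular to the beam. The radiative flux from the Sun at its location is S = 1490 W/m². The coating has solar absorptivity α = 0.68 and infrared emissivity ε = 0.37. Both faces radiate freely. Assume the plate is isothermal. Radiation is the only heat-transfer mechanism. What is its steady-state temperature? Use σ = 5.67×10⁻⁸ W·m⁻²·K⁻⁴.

At equilibrium, absorbed power = emitted power.
Absorbing cross-section = A = 0.2360 m²; emitting surface = 2A = 0.4720 m² (ratio 2).
αS·A_cross = εσ·A_surf·T⁴  ⇒  T⁴ = αS/(ε·2σ).
T⁴ = 0.680·1490/(0.37·2·5.67×10⁻⁸) = 2.415×10¹⁰ K⁴.
T = (2.415×10¹⁰)^(1/4).

T ≈ 394 K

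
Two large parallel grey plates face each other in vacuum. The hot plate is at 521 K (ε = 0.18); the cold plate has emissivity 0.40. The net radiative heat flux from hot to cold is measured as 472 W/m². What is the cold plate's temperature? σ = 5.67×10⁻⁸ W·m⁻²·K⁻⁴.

T₂ ≈ 350 K

q = σ(T₁⁴ − T₂⁴)/(1/ε₁ + 1/ε₂ − 1); denominator = 7.056.
T₂⁴ = T₁⁴ − q·(1/ε₁+1/ε₂−1)/σ = 7.368×10¹⁰ − 472·7.056/5.67×10⁻⁸
    = 1.495×10¹⁰ K⁴.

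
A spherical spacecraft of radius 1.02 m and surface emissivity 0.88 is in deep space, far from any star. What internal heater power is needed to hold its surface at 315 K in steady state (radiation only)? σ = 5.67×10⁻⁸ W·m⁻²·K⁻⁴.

P = εσ·4πr²·T⁴.
4πr² = 13.07 m²; T⁴ = 9.846×10⁹ K⁴.
P = 0.88·5.67×10⁻⁸·13.07·9.846×10⁹.

P ≈ 6420 W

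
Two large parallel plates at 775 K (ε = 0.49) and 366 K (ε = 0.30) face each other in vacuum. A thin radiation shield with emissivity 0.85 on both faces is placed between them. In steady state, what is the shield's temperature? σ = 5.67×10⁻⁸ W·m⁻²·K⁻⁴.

T_s ≈ 691 K

In steady state the net flux on the hot side equals that on the cold side.
σ(T₁⁴−T_s⁴)/D₁ = σ(T_s⁴−T₂⁴)/D₂, with D₁ = 1/ε₁+1/ε_s−1 = 2.217, D₂ = 1/ε_s+1/ε₂−1 = 3.510.
Solve for T_s⁴: T_s⁴ = (D₂·T₁⁴ + D₁·T₂⁴)/(D₁+D₂) = 2.280×10¹¹ K⁴.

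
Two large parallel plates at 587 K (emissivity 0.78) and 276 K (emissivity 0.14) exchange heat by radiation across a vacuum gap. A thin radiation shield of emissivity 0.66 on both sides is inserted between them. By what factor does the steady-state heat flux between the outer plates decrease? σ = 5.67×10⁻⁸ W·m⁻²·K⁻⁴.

Without shield: q₀ = σΔ(T⁴)/(1/ε₁+1/ε₂−1) with denominator 7.425.
With shield the two gaps are in series; the resistances add: (1/ε₁+1/ε_s−1)+(1/ε_s+1/ε₂−1) = 1.797+7.658 = 9.455.
Heat-flux ratio q₀/q = 9.455/7.425.

factor ≈ 1.27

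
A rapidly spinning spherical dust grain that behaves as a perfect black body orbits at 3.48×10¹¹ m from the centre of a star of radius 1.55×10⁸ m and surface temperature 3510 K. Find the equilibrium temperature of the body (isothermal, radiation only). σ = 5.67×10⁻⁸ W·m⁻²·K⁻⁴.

T ≈ 52.4 K

The star's surface emits σT_*⁴; at distance d the flux is S = σT_*⁴(R_*/d)².
S = 5.67×10⁻⁸·(3510)⁴·(1.55×10⁸/3.48×10¹¹)² = 1.707 W/m².
For an isothermal sphere T⁴ = (1−a)S/(4σ) = 7.528×10⁶ K⁴.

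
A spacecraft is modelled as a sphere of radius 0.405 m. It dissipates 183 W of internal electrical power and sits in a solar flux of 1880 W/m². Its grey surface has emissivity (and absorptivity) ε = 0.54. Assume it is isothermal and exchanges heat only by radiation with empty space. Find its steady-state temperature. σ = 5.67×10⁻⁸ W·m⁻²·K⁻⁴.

At steady state, absorbed solar power + internal power = radiated power.
Absorbed: α·S·A_cross = 0.54·1880·0.5153 = 523.1 W (cross-section πr²).
Total input = 523.1 + 183 = 706.1 W.
Radiated: εσ·A_surf·T⁴ with A_surf = 4πr² = 2.061 m².
T⁴ = 706.1/(0.54·5.67×10⁻⁸·2.061) = 1.119×10¹⁰ K⁴.

T ≈ 325 K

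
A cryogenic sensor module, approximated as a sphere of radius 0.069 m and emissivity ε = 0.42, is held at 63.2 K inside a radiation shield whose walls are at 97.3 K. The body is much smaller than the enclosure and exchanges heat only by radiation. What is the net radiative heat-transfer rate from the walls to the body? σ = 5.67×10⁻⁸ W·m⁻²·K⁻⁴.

For a small grey body in a large enclosure: P_net = εσA(T_body⁴ − T_wall⁴).
A = 4πr² = 0.05983 m²; T_body⁴ − T_wall⁴ = 1.595×10⁷ − 8.963×10⁷ = -7.368×10⁷ K⁴.
|P_net| = 0.42·5.67×10⁻⁸·0.05983·7.368×10⁷.

P_net ≈ 0.105 W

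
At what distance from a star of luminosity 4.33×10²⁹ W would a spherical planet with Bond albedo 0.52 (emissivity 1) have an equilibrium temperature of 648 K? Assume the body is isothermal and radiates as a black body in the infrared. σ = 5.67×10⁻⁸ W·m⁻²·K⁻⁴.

For an isothermal black-emitting sphere, (1−a)S·πr² = σ·4πr²·T⁴ ⇒ S = 4σT⁴/(1−a).
S = 4·5.67×10⁻⁸·(648)⁴/0.480 = 83310 W/m².
Flux falls as S = L/(4πd²), so d = √(L/(4πS)) = √(4.33×10²⁹/(4π·83310)).

d ≈ 6.43×10¹¹ m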